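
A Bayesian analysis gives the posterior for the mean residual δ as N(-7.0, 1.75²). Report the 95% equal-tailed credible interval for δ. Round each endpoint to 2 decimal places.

The posterior is symmetric, so the 95% equal-tailed interval is δ = -7.0 ± z·1.75 with z = 1.960.
Half-width: 1.960 × 1.75 = 3.43.
-7.0 − 3.43 = -10.43; -7.0 + 3.43 = -3.57.

[-10.43, -3.57]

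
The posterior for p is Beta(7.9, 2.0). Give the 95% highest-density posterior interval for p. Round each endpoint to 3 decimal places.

[0.563, 0.991]

The posterior is unimodal and skewed, so the HPD interval has equal density at both endpoints and is the shortest 95% interval.
Solving f(0.563) = f(0.991) with F(0.991) − F(0.563) = 0.95 gives [0.563, 0.991].
For comparison, the equal-tailed interval is [0.513, 0.972]; the HPD is narrower and shifted toward the mode.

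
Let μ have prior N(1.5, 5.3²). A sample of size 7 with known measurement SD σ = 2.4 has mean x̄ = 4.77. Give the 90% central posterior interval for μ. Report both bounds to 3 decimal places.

[3.206, 6.148]

Posterior precision = 1/5.3² + 7/2.4² = 0.0356 + 1.2153 = 1.2509, so posterior SD = 0.8941.
Posterior mean = (1.5/5.3² + 7·4.77/2.4²) / 1.2509 = 4.6769.
Interval: 4.6769 ± 1.645 × 0.8941 → [3.206, 6.148].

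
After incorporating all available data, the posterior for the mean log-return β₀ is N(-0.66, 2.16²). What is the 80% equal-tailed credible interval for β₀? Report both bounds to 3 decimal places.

The posterior is symmetric, so the 80% equal-tailed interval is β₀ = -0.66 ± z·2.16 with z = 1.282.
Half-width: 1.282 × 2.16 = 2.768.
-0.66 − 2.768 = -3.428; -0.66 + 2.768 = 2.108.

[-3.428, 2.108]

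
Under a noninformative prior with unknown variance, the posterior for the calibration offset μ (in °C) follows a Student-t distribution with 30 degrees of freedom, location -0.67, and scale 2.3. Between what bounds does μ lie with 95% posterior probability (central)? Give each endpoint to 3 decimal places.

The t_30 distribution is symmetric; the 95% interval is -0.67 ± t·2.3 with t_{0.975,30} = 2.042.
Half-width: 2.042 × 2.3 = 4.697.
-0.67 − 4.697 = -5.367; -0.67 + 4.697 = 4.027.

[-5.367, 4.027]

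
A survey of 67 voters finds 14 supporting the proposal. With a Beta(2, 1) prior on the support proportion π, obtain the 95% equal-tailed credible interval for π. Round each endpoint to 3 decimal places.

[0.139, 0.333]

Posterior: Beta(2+14, 1+53) = Beta(16, 54).
Equal-tailed 95% interval: the 0.025 and 0.975 quantiles of Beta(16, 54).
Posterior mean ≈ 0.229, SD ≈ 0.050; a Normal approximation gives roughly [0.131, 0.326].
Exact: F⁻¹(0.025) = 0.139; F⁻¹(0.975) = 0.333.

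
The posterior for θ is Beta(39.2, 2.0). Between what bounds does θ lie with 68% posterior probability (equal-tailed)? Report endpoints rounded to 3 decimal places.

Posterior: Beta(39.2, 2.0).
Equal-tailed 68% interval: the 0.16 and 0.84 quantiles of Beta(39.2, 2.0).
Posterior mean ≈ 0.951, SD ≈ 0.033; a Normal approximation gives roughly [0.919, 0.984].
Exact: F⁻¹(0.16) = 0.920; F⁻¹(0.84) = 0.982.

[0.920, 0.982]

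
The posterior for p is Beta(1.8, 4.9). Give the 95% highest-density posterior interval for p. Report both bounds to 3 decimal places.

[0.009, 0.574]

The posterior is unimodal and skewed, so the HPD interval has equal density at both endpoints and is the shortest 95% interval.
Solving f(0.009) = f(0.574) with F(0.574) − F(0.009) = 0.95 gives [0.009, 0.574].
For comparison, the equal-tailed interval is [0.034, 0.630]; the HPD is narrower and shifted toward the mode.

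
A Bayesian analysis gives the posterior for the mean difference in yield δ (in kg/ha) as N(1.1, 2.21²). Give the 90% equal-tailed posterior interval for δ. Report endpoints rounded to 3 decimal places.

[-2.535, 4.735]

The posterior is symmetric, so the 90% equal-tailed interval is δ = 1.1 ± z·2.21 with z = 1.645.
Half-width: 1.645 × 2.21 = 3.635.
1.1 − 3.635 = -2.535; 1.1 + 3.635 = 4.735.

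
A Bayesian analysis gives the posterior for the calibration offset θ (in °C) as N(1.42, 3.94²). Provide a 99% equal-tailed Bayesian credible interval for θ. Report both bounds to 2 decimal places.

[-8.73, 11.57]

The posterior is symmetric, so the 99% equal-tailed interval is θ = 1.42 ± z·3.94 with z = 2.576.
Half-width: 2.576 × 3.94 = 10.15.
1.42 − 10.15 = -8.73; 1.42 + 10.15 = 11.57.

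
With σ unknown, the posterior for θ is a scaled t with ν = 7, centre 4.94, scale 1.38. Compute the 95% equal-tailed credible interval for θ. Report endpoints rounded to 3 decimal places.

The t_7 distribution is symmetric; the 95% interval is 4.94 ± t·1.38 with t_{0.975,7} = 2.365.
Half-width: 2.365 × 1.38 = 3.263.
4.94 − 3.263 = 1.677; 4.94 + 3.263 = 8.203.

[1.677, 8.203]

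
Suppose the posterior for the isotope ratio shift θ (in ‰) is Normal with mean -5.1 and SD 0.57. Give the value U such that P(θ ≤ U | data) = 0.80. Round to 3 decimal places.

Need U with P(θ ≤ U) = 0.80: U = -5.1 + z_{0.2}·0.57.
z = 0.842; U = -5.1 + 0.842 × 0.57 = -4.620.

-4.620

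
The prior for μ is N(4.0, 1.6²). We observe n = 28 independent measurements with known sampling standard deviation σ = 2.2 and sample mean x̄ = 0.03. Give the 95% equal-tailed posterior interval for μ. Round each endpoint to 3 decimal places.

[-0.508, 1.070]

Posterior precision = 1/1.6² + 28/2.2² = 0.3906 + 5.7851 = 6.1757, so posterior SD = 0.4024.
Posterior mean = (4.0/1.6² + 28·0.03/2.2²) / 6.1757 = 0.2811.
Interval: 0.2811 ± 1.960 × 0.4024 → [-0.508, 1.070].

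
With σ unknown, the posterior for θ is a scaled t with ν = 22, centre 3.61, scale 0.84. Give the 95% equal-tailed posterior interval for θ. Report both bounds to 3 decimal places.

[1.868, 5.352]

The t_22 distribution is symmetric; the 95% interval is 3.61 ± t·0.84 with t_{0.975,22} = 2.074.
Half-width: 2.074 × 0.84 = 1.742.
3.61 − 1.742 = 1.868; 3.61 + 1.742 = 5.352.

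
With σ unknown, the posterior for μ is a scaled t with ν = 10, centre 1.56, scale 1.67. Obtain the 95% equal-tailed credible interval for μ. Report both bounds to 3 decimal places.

[-2.161, 5.281]

The t_10 distribution is symmetric; the 95% interval is 1.56 ± t·1.67 with t_{0.975,10} = 2.228.
Half-width: 2.228 × 1.67 = 3.721.
1.56 − 3.721 = -2.161; 1.56 + 3.721 = 5.281.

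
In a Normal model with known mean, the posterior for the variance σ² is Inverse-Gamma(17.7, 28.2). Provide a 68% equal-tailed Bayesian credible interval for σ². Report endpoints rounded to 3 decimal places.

Inverse-Gamma(17.7, 28.2) quantiles: F⁻¹(0.16) and F⁻¹(0.84).
Equivalently, 1/σ² ~ Gamma(17.7, rate = 28.2); invert its 0.84 and 0.16 quantiles.
Posterior mean ≈ 1.689, SD ≈ 0.426; a Normal approximation gives roughly [1.265, 2.112].
Exact: lower = 1.291; upper = 2.081.

[1.291, 2.081]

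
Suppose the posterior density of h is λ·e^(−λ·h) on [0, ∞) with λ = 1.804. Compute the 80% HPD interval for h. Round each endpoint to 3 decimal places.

The exponential density is strictly decreasing on [0, ∞), so the HPD interval is anchored at 0: [0, q] with P(h ≤ q) = 0.80.
q = −ln(1 − 0.80) / 1.804 = 1.6094 / 1.804 = 0.892.

[0.000, 0.892]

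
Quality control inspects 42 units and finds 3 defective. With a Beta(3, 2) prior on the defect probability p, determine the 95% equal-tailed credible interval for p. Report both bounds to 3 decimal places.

Posterior: Beta(3+3, 2+39) = Beta(6, 41).
Equal-tailed 95% interval: the 0.025 and 0.975 quantiles of Beta(6, 41).
Posterior mean ≈ 0.128, SD ≈ 0.048; a Normal approximation gives roughly [0.033, 0.222].
Exact: F⁻¹(0.025) = 0.049; F⁻¹(0.975) = 0.236.

[0.049, 0.236]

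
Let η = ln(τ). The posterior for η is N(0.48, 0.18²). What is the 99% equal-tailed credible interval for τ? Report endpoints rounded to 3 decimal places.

[1.016, 2.569]

On the log scale the 99% interval is 0.48 ± 2.576 × 0.18 = [0.0164, 0.9436].
Exponentiate: [e^0.0164, e^0.9436] = [1.016, 2.569].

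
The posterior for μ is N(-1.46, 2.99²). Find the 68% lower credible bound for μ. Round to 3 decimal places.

-2.858

Need L with P(μ ≥ L) = 0.68: L = -1.46 − z_{0.32}·2.99.
z = 0.468; L = -1.46 − 0.468 × 2.99 = -2.858.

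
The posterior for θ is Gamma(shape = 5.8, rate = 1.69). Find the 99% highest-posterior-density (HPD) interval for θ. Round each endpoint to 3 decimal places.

[0.641, 7.703]

The posterior is unimodal and skewed, so the HPD interval has equal density at both endpoints and is the shortest 99% interval.
Solving f(0.641) = f(7.703) with F(7.703) − F(0.641) = 0.99 gives [0.641, 7.703].
For comparison, the equal-tailed interval is [0.853, 8.191]; the HPD is narrower and shifted toward the mode.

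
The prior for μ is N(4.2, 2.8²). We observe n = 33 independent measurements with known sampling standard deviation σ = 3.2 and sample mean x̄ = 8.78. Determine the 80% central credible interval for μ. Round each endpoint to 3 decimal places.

Posterior precision = 1/2.8² + 33/3.2² = 0.1276 + 3.2227 = 3.3502, so posterior SD = 0.5463.
Posterior mean = (4.2/2.8² + 33·8.78/3.2²) / 3.3502 = 8.6056.
Interval: 8.6056 ± 1.282 × 0.5463 → [7.905, 9.306].

[7.905, 9.306]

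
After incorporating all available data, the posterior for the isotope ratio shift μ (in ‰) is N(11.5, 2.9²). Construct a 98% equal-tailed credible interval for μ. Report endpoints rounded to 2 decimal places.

[4.75, 18.25]

The posterior is symmetric, so the 98% equal-tailed interval is μ = 11.5 ± z·2.9 with z = 2.326.
Half-width: 2.326 × 2.9 = 6.75.
11.5 − 6.75 = 4.75; 11.5 + 6.75 = 18.25.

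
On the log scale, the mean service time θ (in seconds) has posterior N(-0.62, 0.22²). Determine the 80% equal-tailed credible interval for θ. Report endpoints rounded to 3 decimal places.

On the log scale the 80% interval is -0.62 ± 1.282 × 0.22 = [-0.9019, -0.3381].
Exponentiate: [e^-0.9019, e^-0.3381] = [0.406, 0.713].

[0.406, 0.713]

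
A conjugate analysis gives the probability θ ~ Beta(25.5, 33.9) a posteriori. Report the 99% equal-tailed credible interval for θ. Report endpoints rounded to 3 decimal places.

[0.272, 0.595]

Posterior: Beta(25.5, 33.9).
Equal-tailed 99% interval: the 0.005 and 0.995 quantiles of Beta(25.5, 33.9).
Posterior mean ≈ 0.429, SD ≈ 0.064; a Normal approximation gives roughly [0.265, 0.593].
Exact: F⁻¹(0.005) = 0.272; F⁻¹(0.995) = 0.595.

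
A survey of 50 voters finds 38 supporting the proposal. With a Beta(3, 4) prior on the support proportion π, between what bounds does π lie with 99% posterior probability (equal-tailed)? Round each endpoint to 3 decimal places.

Posterior: Beta(3+38, 4+12) = Beta(41, 16).
Equal-tailed 99% interval: the 0.005 and 0.995 quantiles of Beta(41, 16).
Posterior mean ≈ 0.719, SD ≈ 0.059; a Normal approximation gives roughly [0.567, 0.871].
Exact: F⁻¹(0.005) = 0.556; F⁻¹(0.995) = 0.855.

[0.556, 0.855]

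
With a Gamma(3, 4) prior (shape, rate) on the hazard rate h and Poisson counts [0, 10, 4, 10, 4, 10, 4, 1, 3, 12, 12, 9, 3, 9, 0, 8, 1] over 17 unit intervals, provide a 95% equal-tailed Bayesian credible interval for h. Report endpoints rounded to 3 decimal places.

[4.003, 5.896]

Posterior: Gamma(3+100, 4+17) = Gamma(103, 21) (shape, rate).
Equal-tailed 95% interval: Gamma(103, 21) quantiles at 0.025 and 0.975.
Posterior mean ≈ 4.905, SD ≈ 0.483; a Normal approximation gives roughly [3.958, 5.852].
Exact: lower = 4.003; upper = 5.896.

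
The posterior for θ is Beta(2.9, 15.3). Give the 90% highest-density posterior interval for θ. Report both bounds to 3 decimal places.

[0.029, 0.284]

The posterior is unimodal and skewed, so the HPD interval has equal density at both endpoints and is the shortest 90% interval.
Solving f(0.029) = f(0.284) with F(0.284) − F(0.029) = 0.90 gives [0.029, 0.284].
For comparison, the equal-tailed interval is [0.046, 0.316]; the HPD is narrower and shifted toward the mode.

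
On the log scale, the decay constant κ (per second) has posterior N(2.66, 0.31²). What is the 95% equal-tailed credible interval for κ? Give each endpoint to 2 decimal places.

[7.79, 26.25]

On the log scale the 95% interval is 2.66 ± 1.960 × 0.31 = [2.0524, 3.2676].
Exponentiate: [e^2.0524, e^3.2676] = [7.79, 26.25].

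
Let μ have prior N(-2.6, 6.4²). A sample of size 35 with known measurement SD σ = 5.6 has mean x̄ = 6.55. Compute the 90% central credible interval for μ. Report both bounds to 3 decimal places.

[4.814, 7.894]

Posterior precision = 1/6.4² + 35/5.6² = 0.0244 + 1.1161 = 1.1405, so posterior SD = 0.9364.
Posterior mean = (-2.6/6.4² + 35·6.55/5.6²) / 1.1405 = 6.3541.
Interval: 6.3541 ± 1.645 × 0.9364 → [4.814, 7.894].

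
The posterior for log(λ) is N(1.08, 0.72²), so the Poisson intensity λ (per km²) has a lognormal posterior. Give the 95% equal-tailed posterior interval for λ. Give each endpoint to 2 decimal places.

On the log scale the 95% interval is 1.08 ± 1.960 × 0.72 = [-0.3312, 2.4912].
Exponentiate: [e^-0.3312, e^2.4912] = [0.72, 12.08].

[0.72, 12.08]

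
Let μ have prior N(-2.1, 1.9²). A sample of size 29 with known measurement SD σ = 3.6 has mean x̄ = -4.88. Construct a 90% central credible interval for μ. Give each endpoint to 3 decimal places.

[-5.611, -3.537]

Posterior precision = 1/1.9² + 29/3.6² = 0.2770 + 2.2377 = 2.5147, so posterior SD = 0.6306.
Posterior mean = (-2.1/1.9² + 29·-4.88/3.6²) / 2.5147 = -4.5738.
Interval: -4.5738 ± 1.645 × 0.6306 → [-5.611, -3.537].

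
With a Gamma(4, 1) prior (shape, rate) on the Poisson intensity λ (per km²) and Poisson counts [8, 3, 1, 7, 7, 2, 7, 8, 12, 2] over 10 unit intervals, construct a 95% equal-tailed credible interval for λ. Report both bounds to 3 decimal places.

[4.242, 7.021]

Posterior: Gamma(4+57, 1+10) = Gamma(61, 11) (shape, rate).
Equal-tailed 95% interval: Gamma(61, 11) quantiles at 0.025 and 0.975.
Posterior mean ≈ 5.545, SD ≈ 0.710; a Normal approximation gives roughly [4.154, 6.937].
Exact: lower = 4.242; upper = 7.021.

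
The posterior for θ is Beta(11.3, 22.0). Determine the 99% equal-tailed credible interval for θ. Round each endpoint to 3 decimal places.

Posterior: Beta(11.3, 22.0).
Equal-tailed 99% interval: the 0.005 and 0.995 quantiles of Beta(11.3, 22.0).
Posterior mean ≈ 0.339, SD ≈ 0.081; a Normal approximation gives roughly [0.131, 0.548].
Exact: F⁻¹(0.005) = 0.154; F⁻¹(0.995) = 0.560.

[0.154, 0.560]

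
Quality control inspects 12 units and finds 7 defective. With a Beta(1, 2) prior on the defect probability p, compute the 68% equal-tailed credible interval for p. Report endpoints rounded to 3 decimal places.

Posterior: Beta(1+7, 2+5) = Beta(8, 7).
Equal-tailed 68% interval: the 0.16 and 0.84 quantiles of Beta(8, 7).
Posterior mean ≈ 0.533, SD ≈ 0.125; a Normal approximation gives roughly [0.409, 0.657].
Exact: F⁻¹(0.16) = 0.405; F⁻¹(0.84) = 0.661.

[0.405, 0.661]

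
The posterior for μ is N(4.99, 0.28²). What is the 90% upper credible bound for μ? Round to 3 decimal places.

Need U with P(μ ≤ U) = 0.90: U = 4.99 + z_{0.1}·0.28.
z = 1.282; U = 4.99 + 1.282 × 0.28 = 5.349.

5.349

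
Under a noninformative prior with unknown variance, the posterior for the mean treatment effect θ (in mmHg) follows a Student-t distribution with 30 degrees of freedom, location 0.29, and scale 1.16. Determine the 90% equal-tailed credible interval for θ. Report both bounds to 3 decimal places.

[-1.679, 2.259]

The t_30 distribution is symmetric; the 90% interval is 0.29 ± t·1.16 with t_{0.95,30} = 1.697.
Half-width: 1.697 × 1.16 = 1.969.
0.29 − 1.969 = -1.679; 0.29 + 1.969 = 2.259.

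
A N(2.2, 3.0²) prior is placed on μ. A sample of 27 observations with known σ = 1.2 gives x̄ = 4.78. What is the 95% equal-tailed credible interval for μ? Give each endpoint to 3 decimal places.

Posterior precision = 1/3.0² + 27/1.2² = 0.1111 + 18.7500 = 18.8611, so posterior SD = 0.2303.
Posterior mean = (2.2/3.0² + 27·4.78/1.2²) / 18.8611 = 4.7648.
Interval: 4.7648 ± 1.960 × 0.2303 → [4.314, 5.216].

[4.314, 5.216]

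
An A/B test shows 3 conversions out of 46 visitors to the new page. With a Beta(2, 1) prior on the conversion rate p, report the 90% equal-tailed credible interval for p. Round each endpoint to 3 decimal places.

[0.042, 0.181]

Posterior: Beta(2+3, 1+43) = Beta(5, 44).
Equal-tailed 90% interval: the 0.05 and 0.95 quantiles of Beta(5, 44).
Posterior mean ≈ 0.102, SD ≈ 0.043; a Normal approximation gives roughly [0.032, 0.172].
Exact: F⁻¹(0.05) = 0.042; F⁻¹(0.95) = 0.181.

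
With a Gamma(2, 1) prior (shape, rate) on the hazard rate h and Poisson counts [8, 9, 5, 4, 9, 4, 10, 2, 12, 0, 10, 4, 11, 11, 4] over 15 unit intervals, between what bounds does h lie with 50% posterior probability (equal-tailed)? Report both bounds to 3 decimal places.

Posterior: Gamma(2+103, 1+15) = Gamma(105, 16) (shape, rate).
Equal-tailed 50% interval: Gamma(105, 16) quantiles at 0.25 and 0.75.
Posterior mean ≈ 6.562, SD ≈ 0.640; a Normal approximation gives roughly [6.131, 6.994].
Exact: lower = 6.120; upper = 6.982.

[6.120, 6.982]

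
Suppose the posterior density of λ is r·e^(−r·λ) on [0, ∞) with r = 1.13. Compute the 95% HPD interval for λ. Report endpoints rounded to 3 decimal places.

[0.000, 2.651]

The exponential density is strictly decreasing on [0, ∞), so the HPD interval is anchored at 0: [0, q] with P(λ ≤ q) = 0.95.
q = −ln(1 − 0.95) / 1.13 = 2.9957 / 1.13 = 2.651.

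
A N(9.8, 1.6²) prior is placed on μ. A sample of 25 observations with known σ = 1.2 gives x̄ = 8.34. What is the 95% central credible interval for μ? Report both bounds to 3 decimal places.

[7.907, 8.837]

Posterior precision = 1/1.6² + 25/1.2² = 0.3906 + 17.3611 = 17.7517, so posterior SD = 0.2373.
Posterior mean = (9.8/1.6² + 25·8.34/1.2²) / 17.7517 = 8.3721.
Interval: 8.3721 ± 1.960 × 0.2373 → [7.907, 8.837].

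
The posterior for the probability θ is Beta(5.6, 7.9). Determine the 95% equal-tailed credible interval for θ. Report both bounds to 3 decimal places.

[0.178, 0.676]

Posterior: Beta(5.6, 7.9).
Equal-tailed 95% interval: the 0.025 and 0.975 quantiles of Beta(5.6, 7.9).
Posterior mean ≈ 0.415, SD ≈ 0.129; a Normal approximation gives roughly [0.161, 0.668].
Exact: F⁻¹(0.025) = 0.178; F⁻¹(0.975) = 0.676.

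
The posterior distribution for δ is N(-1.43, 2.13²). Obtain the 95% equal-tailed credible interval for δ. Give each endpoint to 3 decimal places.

[-5.605, 2.745]

The posterior is symmetric, so the 95% equal-tailed interval is δ = -1.43 ± z·2.13 with z = 1.960.
Half-width: 1.960 × 2.13 = 4.175.
-1.43 − 4.175 = -5.605; -1.43 + 4.175 = 2.745.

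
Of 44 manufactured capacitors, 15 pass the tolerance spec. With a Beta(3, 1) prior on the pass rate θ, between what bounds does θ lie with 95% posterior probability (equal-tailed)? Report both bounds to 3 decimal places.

Posterior: Beta(3+15, 1+29) = Beta(18, 30).
Equal-tailed 95% interval: the 0.025 and 0.975 quantiles of Beta(18, 30).
Posterior mean ≈ 0.375, SD ≈ 0.069; a Normal approximation gives roughly [0.239, 0.511].
Exact: F⁻¹(0.025) = 0.245; F⁻¹(0.975) = 0.515.

[0.245, 0.515]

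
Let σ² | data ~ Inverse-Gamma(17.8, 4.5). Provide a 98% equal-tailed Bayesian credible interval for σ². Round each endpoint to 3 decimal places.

[0.155, 0.475]

Inverse-Gamma(17.8, 4.5) quantiles: F⁻¹(0.01) and F⁻¹(0.99).
Equivalently, 1/σ² ~ Gamma(17.8, rate = 4.5); invert its 0.99 and 0.01 quantiles.
Posterior mean ≈ 0.268, SD ≈ 0.067; a Normal approximation gives roughly [0.111, 0.425].
Exact: lower = 0.155; upper = 0.475.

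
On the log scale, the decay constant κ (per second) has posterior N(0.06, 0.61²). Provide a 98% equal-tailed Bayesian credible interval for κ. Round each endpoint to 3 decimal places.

[0.257, 4.389]

On the log scale the 98% interval is 0.06 ± 2.326 × 0.61 = [-1.3591, 1.4791].
Exponentiate: [e^-1.3591, e^1.4791] = [0.257, 4.389].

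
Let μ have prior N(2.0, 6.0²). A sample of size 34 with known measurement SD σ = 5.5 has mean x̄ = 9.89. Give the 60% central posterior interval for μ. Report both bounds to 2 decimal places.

Posterior precision = 1/6.0² + 34/5.5² = 0.0278 + 1.1240 = 1.1517, so posterior SD = 0.9318.
Posterior mean = (2.0/6.0² + 34·9.89/5.5²) / 1.1517 = 9.6997.
Interval: 9.6997 ± 0.842 × 0.9318 → [8.92, 10.48].

[8.92, 10.48]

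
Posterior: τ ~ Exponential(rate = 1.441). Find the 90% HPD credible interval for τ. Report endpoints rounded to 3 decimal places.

The exponential density is strictly decreasing on [0, ∞), so the HPD interval is anchored at 0: [0, q] with P(τ ≤ q) = 0.90.
q = −ln(1 − 0.90) / 1.441 = 2.3026 / 1.441 = 1.598.

[0.000, 1.598]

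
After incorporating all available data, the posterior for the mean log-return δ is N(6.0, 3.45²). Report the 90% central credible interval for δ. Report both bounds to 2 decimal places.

The posterior is symmetric, so the 90% equal-tailed interval is δ = 6.0 ± z·3.45 with z = 1.645.
Half-width: 1.645 × 3.45 = 5.67.
6.0 − 5.67 = 0.33; 6.0 + 5.67 = 11.67.

[0.33, 11.67]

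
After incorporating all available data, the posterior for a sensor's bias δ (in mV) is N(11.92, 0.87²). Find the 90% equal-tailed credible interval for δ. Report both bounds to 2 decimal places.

The posterior is symmetric, so the 90% equal-tailed interval is δ = 11.92 ± z·0.87 with z = 1.645.
Half-width: 1.645 × 0.87 = 1.43.
11.92 − 1.43 = 10.49; 11.92 + 1.43 = 13.35.

[10.49, 13.35]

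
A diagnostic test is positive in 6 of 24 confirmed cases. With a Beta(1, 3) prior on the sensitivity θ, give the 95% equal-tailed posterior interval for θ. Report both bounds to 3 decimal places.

Posterior: Beta(1+6, 3+18) = Beta(7, 21).
Equal-tailed 95% interval: the 0.025 and 0.975 quantiles of Beta(7, 21).
Posterior mean ≈ 0.250, SD ≈ 0.080; a Normal approximation gives roughly [0.092, 0.408].
Exact: F⁻¹(0.025) = 0.111; F⁻¹(0.975) = 0.423.

[0.111, 0.423]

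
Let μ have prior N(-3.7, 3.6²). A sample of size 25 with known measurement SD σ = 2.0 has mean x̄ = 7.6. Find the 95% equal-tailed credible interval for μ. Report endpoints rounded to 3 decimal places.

[6.683, 8.241]

Posterior precision = 1/3.6² + 25/2.0² = 0.0772 + 6.2500 = 6.3272, so posterior SD = 0.3976.
Posterior mean = (-3.7/3.6² + 25·7.6/2.0²) / 6.3272 = 7.4622.
Interval: 7.4622 ± 1.960 × 0.3976 → [6.683, 8.241].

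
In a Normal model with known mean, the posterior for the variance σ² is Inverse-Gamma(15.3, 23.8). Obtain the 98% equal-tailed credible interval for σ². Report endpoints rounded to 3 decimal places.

[0.921, 3.096]

Inverse-Gamma(15.3, 23.8) quantiles: F⁻¹(0.01) and F⁻¹(0.99).
Equivalently, 1/σ² ~ Gamma(15.3, rate = 23.8); invert its 0.99 and 0.01 quantiles.
Posterior mean ≈ 1.664, SD ≈ 0.456; a Normal approximation gives roughly [0.603, 2.726].
Exact: lower = 0.921; upper = 3.096.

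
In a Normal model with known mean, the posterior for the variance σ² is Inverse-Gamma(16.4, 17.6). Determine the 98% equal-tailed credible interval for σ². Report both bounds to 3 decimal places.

[0.646, 2.079]

Inverse-Gamma(16.4, 17.6) quantiles: F⁻¹(0.01) and F⁻¹(0.99).
Equivalently, 1/σ² ~ Gamma(16.4, rate = 17.6); invert its 0.99 and 0.01 quantiles.
Posterior mean ≈ 1.143, SD ≈ 0.301; a Normal approximation gives roughly [0.442, 1.843].
Exact: lower = 0.646; upper = 2.079.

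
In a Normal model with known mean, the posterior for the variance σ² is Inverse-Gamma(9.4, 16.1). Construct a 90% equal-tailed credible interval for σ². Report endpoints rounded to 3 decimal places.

[1.077, 3.229]

Inverse-Gamma(9.4, 16.1) quantiles: F⁻¹(0.05) and F⁻¹(0.95).
Equivalently, 1/σ² ~ Gamma(9.4, rate = 16.1); invert its 0.95 and 0.05 quantiles.
Posterior mean ≈ 1.917, SD ≈ 0.705; a Normal approximation gives roughly [0.758, 3.076].
Exact: lower = 1.077; upper = 3.229.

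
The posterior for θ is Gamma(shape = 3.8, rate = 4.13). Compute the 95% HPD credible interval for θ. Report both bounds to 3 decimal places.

[0.151, 1.851]

The posterior is unimodal and skewed, so the HPD interval has equal density at both endpoints and is the shortest 95% interval.
Solving f(0.151) = f(1.851) with F(1.851) − F(0.151) = 0.95 gives [0.151, 1.851].
For comparison, the equal-tailed interval is [0.240, 2.050]; the HPD is narrower and shifted toward the mode.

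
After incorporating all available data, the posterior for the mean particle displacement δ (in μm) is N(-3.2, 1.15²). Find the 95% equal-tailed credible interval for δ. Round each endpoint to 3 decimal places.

The posterior is symmetric, so the 95% equal-tailed interval is δ = -3.2 ± z·1.15 with z = 1.960.
Half-width: 1.960 × 1.15 = 2.254.
-3.2 − 2.254 = -5.454; -3.2 + 2.254 = -0.946.

[-5.454, -0.946]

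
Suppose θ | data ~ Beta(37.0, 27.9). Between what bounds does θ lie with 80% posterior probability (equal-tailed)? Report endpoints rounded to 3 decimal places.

Posterior: Beta(37.0, 27.9).
Equal-tailed 80% interval: the 0.1 and 0.9 quantiles of Beta(37.0, 27.9).
Posterior mean ≈ 0.570, SD ≈ 0.061; a Normal approximation gives roughly [0.492, 0.648].
Exact: F⁻¹(0.1) = 0.491; F⁻¹(0.9) = 0.648.

[0.491, 0.648]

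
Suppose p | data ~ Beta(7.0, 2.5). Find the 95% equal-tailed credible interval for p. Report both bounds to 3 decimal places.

Posterior: Beta(7.0, 2.5).
Equal-tailed 95% interval: the 0.025 and 0.975 quantiles of Beta(7.0, 2.5).
Posterior mean ≈ 0.737, SD ≈ 0.136; a Normal approximation gives roughly [0.470, 1.003].
Exact: F⁻¹(0.025) = 0.433; F⁻¹(0.975) = 0.948.

[0.433, 0.948]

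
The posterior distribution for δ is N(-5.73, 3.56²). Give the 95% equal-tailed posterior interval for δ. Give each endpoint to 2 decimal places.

[-12.71, 1.25]

The posterior is symmetric, so the 95% equal-tailed interval is δ = -5.73 ± z·3.56 with z = 1.960.
Half-width: 1.960 × 3.56 = 6.98.
-5.73 − 6.98 = -12.71; -5.73 + 6.98 = 1.25.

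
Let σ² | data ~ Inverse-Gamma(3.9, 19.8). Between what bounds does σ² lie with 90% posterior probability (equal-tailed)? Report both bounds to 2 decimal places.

Inverse-Gamma(3.9, 19.8) quantiles: F⁻¹(0.05) and F⁻¹(0.95).
Equivalently, 1/σ² ~ Gamma(3.9, rate = 19.8); invert its 0.95 and 0.05 quantiles.
Posterior mean ≈ 6.83, SD ≈ 4.95; a Normal approximation gives roughly [-1.32, 14.97].
Exact: lower = 2.60; upper = 15.13.

[2.60, 15.13]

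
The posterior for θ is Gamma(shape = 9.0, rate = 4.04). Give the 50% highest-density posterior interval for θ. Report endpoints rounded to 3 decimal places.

The posterior is unimodal and skewed, so the HPD interval has equal density at both endpoints and is the shortest 50% interval.
Solving f(1.541) = f(2.496) with F(2.496) − F(1.541) = 0.50 gives [1.541, 2.496].
For comparison, the equal-tailed interval is [1.692, 2.674]; the HPD is narrower and shifted toward the mode.

[1.541, 2.496]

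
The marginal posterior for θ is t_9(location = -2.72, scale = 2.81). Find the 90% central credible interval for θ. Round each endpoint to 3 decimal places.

[-7.871, 2.431]

The t_9 distribution is symmetric; the 90% interval is -2.72 ± t·2.81 with t_{0.95,9} = 1.833.
Half-width: 1.833 × 2.81 = 5.151.
-2.72 − 5.151 = -7.871; -2.72 + 5.151 = 2.431.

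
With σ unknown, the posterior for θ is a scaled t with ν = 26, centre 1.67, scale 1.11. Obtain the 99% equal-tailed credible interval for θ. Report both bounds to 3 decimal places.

[-1.414, 4.754]

The t_26 distribution is symmetric; the 99% interval is 1.67 ± t·1.11 with t_{0.995,26} = 2.779.
Half-width: 2.779 × 1.11 = 3.084.
1.67 − 3.084 = -1.414; 1.67 + 3.084 = 4.754.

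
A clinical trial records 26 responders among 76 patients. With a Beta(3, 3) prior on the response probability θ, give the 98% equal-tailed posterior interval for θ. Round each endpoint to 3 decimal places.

[0.238, 0.480]

Posterior: Beta(3+26, 3+50) = Beta(29, 53).
Equal-tailed 98% interval: the 0.01 and 0.99 quantiles of Beta(29, 53).
Posterior mean ≈ 0.354, SD ≈ 0.052; a Normal approximation gives roughly [0.232, 0.476].
Exact: F⁻¹(0.01) = 0.238; F⁻¹(0.99) = 0.480.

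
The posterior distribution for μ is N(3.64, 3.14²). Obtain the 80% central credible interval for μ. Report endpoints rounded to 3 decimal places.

[-0.384, 7.664]

The posterior is symmetric, so the 80% equal-tailed interval is μ = 3.64 ± z·3.14 with z = 1.282.
Half-width: 1.282 × 3.14 = 4.024.
3.64 − 4.024 = -0.384; 3.64 + 4.024 = 7.664.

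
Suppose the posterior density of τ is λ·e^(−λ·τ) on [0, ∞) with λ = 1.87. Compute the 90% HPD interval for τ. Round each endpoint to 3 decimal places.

[0.000, 1.231]

The exponential density is strictly decreasing on [0, ∞), so the HPD interval is anchored at 0: [0, q] with P(τ ≤ q) = 0.90.
q = −ln(1 − 0.90) / 1.87 = 2.3026 / 1.87 = 1.231.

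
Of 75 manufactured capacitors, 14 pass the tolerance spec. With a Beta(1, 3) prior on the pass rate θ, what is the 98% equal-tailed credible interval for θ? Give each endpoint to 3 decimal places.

Posterior: Beta(1+14, 3+61) = Beta(15, 64).
Equal-tailed 98% interval: the 0.01 and 0.99 quantiles of Beta(15, 64).
Posterior mean ≈ 0.190, SD ≈ 0.044; a Normal approximation gives roughly [0.088, 0.292].
Exact: F⁻¹(0.01) = 0.100; F⁻¹(0.99) = 0.302.

[0.100, 0.302]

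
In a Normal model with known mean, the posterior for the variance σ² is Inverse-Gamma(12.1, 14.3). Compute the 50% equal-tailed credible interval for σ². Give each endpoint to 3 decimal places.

Inverse-Gamma(12.1, 14.3) quantiles: F⁻¹(0.25) and F⁻¹(0.75).
Equivalently, 1/σ² ~ Gamma(12.1, rate = 14.3); invert its 0.75 and 0.25 quantiles.
Posterior mean ≈ 1.288, SD ≈ 0.405; a Normal approximation gives roughly [1.015, 1.562].
Exact: lower = 1.005; upper = 1.488.

[1.005, 1.488]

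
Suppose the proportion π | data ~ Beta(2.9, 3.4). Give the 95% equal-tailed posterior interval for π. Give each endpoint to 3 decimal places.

[0.126, 0.818]

Posterior: Beta(2.9, 3.4).
Equal-tailed 95% interval: the 0.025 and 0.975 quantiles of Beta(2.9, 3.4).
Posterior mean ≈ 0.460, SD ≈ 0.184; a Normal approximation gives roughly [0.099, 0.822].
Exact: F⁻¹(0.025) = 0.126; F⁻¹(0.975) = 0.818.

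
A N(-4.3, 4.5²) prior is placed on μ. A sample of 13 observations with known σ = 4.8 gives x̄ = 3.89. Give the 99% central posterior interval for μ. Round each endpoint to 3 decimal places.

Posterior precision = 1/4.5² + 13/4.8² = 0.0494 + 0.5642 = 0.6136, so posterior SD = 1.2766.
Posterior mean = (-4.3/4.5² + 13·3.89/4.8²) / 0.6136 = 3.2309.
Interval: 3.2309 ± 2.576 × 1.2766 → [-0.057, 6.519].

[-0.057, 6.519]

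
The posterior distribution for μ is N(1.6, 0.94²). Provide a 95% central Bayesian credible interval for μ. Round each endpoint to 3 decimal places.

[-0.242, 3.442]

The posterior is symmetric, so the 95% equal-tailed interval is μ = 1.6 ± z·0.94 with z = 1.960.
Half-width: 1.960 × 0.94 = 1.842.
1.6 − 1.842 = -0.242; 1.6 + 1.842 = 3.442.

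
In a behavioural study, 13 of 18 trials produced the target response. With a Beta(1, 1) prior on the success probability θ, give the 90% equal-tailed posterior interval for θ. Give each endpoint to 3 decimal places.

Posterior: Beta(1+13, 1+5) = Beta(14, 6).
Equal-tailed 90% interval: the 0.05 and 0.95 quantiles of Beta(14, 6).
Posterior mean ≈ 0.700, SD ≈ 0.100; a Normal approximation gives roughly [0.536, 0.864].
Exact: F⁻¹(0.05) = 0.524; F⁻¹(0.95) = 0.853.

[0.524, 0.853]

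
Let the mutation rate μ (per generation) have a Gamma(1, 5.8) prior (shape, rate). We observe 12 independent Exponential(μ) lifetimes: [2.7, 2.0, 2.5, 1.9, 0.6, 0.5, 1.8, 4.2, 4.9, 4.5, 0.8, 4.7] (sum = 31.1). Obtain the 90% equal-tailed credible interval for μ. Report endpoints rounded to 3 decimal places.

Posterior: Gamma(1+12, 5.8+31.1) = Gamma(13, 36.9) (shape, rate).
Equal-tailed 90% interval: Gamma(13, 36.9) quantiles at 0.05 and 0.95.
Posterior mean ≈ 0.352, SD ≈ 0.098; a Normal approximation gives roughly [0.192, 0.513].
Exact: lower = 0.208; upper = 0.527.

[0.208, 0.527]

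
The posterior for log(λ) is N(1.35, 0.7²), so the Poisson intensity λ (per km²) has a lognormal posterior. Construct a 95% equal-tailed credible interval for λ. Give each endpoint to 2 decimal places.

[0.98, 15.21]

On the log scale the 95% interval is 1.35 ± 1.960 × 0.7 = [-0.0220, 2.7220].
Exponentiate: [e^-0.0220, e^2.7220] = [0.98, 15.21].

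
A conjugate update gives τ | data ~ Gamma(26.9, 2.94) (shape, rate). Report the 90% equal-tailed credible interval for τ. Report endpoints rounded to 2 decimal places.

[6.45, 12.23]

Posterior: Gamma(shape 26.9, rate 2.94).
Equal-tailed 90% interval: Gamma(26.9, 2.94) quantiles at 0.05 and 0.95.
Posterior mean ≈ 9.15, SD ≈ 1.76; a Normal approximation gives roughly [6.25, 12.05].
Exact: lower = 6.45; upper = 12.23.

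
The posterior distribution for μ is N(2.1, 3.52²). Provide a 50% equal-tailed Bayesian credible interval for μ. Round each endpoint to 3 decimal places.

[-0.274, 4.474]

The posterior is symmetric, so the 50% equal-tailed interval is μ = 2.1 ± z·3.52 with z = 0.674.
Half-width: 0.674 × 3.52 = 2.374.
2.1 − 2.374 = -0.274; 2.1 + 2.374 = 4.474.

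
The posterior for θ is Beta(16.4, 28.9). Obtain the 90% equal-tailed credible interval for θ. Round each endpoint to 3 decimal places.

[0.249, 0.482]

Posterior: Beta(16.4, 28.9).
Equal-tailed 90% interval: the 0.05 and 0.95 quantiles of Beta(16.4, 28.9).
Posterior mean ≈ 0.362, SD ≈ 0.071; a Normal approximation gives roughly [0.246, 0.478].
Exact: F⁻¹(0.05) = 0.249; F⁻¹(0.95) = 0.482.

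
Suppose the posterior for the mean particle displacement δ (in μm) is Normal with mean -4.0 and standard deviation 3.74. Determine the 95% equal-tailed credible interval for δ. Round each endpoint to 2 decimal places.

[-11.33, 3.33]

The posterior is symmetric, so the 95% equal-tailed interval is δ = -4.0 ± z·3.74 with z = 1.960.
Half-width: 1.960 × 3.74 = 7.33.
-4.0 − 7.33 = -11.33; -4.0 + 7.33 = 3.33.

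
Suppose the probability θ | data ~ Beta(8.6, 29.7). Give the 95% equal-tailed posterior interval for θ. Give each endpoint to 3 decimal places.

[0.109, 0.367]

Posterior: Beta(8.6, 29.7).
Equal-tailed 95% interval: the 0.025 and 0.975 quantiles of Beta(8.6, 29.7).
Posterior mean ≈ 0.225, SD ≈ 0.067; a Normal approximation gives roughly [0.094, 0.355].
Exact: F⁻¹(0.025) = 0.109; F⁻¹(0.975) = 0.367.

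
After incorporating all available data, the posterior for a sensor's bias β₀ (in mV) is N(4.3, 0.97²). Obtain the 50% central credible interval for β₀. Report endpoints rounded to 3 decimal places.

The posterior is symmetric, so the 50% equal-tailed interval is β₀ = 4.3 ± z·0.97 with z = 0.674.
Half-width: 0.674 × 0.97 = 0.654.
4.3 − 0.654 = 3.646; 4.3 + 0.654 = 4.954.

[3.646, 4.954]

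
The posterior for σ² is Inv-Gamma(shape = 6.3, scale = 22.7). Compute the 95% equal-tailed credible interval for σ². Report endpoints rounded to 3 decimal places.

[1.878, 9.528]

Inverse-Gamma(6.3, 22.7) quantiles: F⁻¹(0.025) and F⁻¹(0.975).
Equivalently, 1/σ² ~ Gamma(6.3, rate = 22.7); invert its 0.975 and 0.025 quantiles.
Posterior mean ≈ 4.283, SD ≈ 2.065; a Normal approximation gives roughly [0.235, 8.331].
Exact: lower = 1.878; upper = 9.528.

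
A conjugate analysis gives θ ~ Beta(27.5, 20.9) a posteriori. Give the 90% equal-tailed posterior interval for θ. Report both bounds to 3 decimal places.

[0.451, 0.683]

Posterior: Beta(27.5, 20.9).
Equal-tailed 90% interval: the 0.05 and 0.95 quantiles of Beta(27.5, 20.9).
Posterior mean ≈ 0.568, SD ≈ 0.070; a Normal approximation gives roughly [0.452, 0.684].
Exact: F⁻¹(0.05) = 0.451; F⁻¹(0.95) = 0.683.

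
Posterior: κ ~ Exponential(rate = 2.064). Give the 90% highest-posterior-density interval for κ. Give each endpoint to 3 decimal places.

The exponential density is strictly decreasing on [0, ∞), so the HPD interval is anchored at 0: [0, q] with P(κ ≤ q) = 0.90.
q = −ln(1 − 0.90) / 2.064 = 2.3026 / 2.064 = 1.116.

[0.000, 1.116]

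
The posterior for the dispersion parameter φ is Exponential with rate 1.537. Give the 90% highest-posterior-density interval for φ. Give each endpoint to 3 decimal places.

[0.000, 1.498]

The exponential density is strictly decreasing on [0, ∞), so the HPD interval is anchored at 0: [0, q] with P(φ ≤ q) = 0.90.
q = −ln(1 − 0.90) / 1.537 = 2.3026 / 1.537 = 1.498.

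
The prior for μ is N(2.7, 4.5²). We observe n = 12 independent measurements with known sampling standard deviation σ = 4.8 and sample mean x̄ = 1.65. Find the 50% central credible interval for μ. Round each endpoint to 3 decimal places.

Posterior precision = 1/4.5² + 12/4.8² = 0.0494 + 0.5208 = 0.5702, so posterior SD = 1.3243.
Posterior mean = (2.7/4.5² + 12·1.65/4.8²) / 0.5702 = 1.7409.
Interval: 1.7409 ± 0.674 × 1.3243 → [0.848, 2.634].

[0.848, 2.634]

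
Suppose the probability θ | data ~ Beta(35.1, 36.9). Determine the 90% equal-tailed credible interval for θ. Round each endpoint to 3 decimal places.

Posterior: Beta(35.1, 36.9).
Equal-tailed 90% interval: the 0.05 and 0.95 quantiles of Beta(35.1, 36.9).
Posterior mean ≈ 0.488, SD ≈ 0.059; a Normal approximation gives roughly [0.391, 0.584].
Exact: F⁻¹(0.05) = 0.391; F⁻¹(0.95) = 0.584.

[0.391, 0.584]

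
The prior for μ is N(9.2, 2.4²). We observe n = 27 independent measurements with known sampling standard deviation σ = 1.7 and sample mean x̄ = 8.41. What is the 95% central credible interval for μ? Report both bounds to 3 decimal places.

Posterior precision = 1/2.4² + 27/1.7² = 0.1736 + 9.3426 = 9.5162, so posterior SD = 0.3242.
Posterior mean = (9.2/2.4² + 27·8.41/1.7²) / 9.5162 = 8.4244.
Interval: 8.4244 ± 1.960 × 0.3242 → [7.789, 9.060].

[7.789, 9.060]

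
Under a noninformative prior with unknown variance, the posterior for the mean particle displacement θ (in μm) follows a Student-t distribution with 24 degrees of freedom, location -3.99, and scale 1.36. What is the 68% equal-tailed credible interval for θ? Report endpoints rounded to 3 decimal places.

[-5.371, -2.609]

The t_24 distribution is symmetric; the 68% interval is -3.99 ± t·1.36 with t_{0.84,24} = 1.015.
Half-width: 1.015 × 1.36 = 1.381.
-3.99 − 1.381 = -5.371; -3.99 + 1.381 = -2.609.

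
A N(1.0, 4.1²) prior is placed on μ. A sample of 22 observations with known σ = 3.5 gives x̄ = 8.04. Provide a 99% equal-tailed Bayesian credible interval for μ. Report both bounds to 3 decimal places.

Posterior precision = 1/4.1² + 22/3.5² = 0.0595 + 1.7959 = 1.8554, so posterior SD = 0.7341.
Posterior mean = (1.0/4.1² + 22·8.04/3.5²) / 1.8554 = 7.8143.
Interval: 7.8143 ± 2.576 × 0.7341 → [5.923, 9.705].

[5.923, 9.705]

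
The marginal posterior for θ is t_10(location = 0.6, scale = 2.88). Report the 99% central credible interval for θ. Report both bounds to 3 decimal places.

[-8.528, 9.728]

The t_10 distribution is symmetric; the 99% interval is 0.6 ± t·2.88 with t_{0.995,10} = 3.169.
Half-width: 3.169 × 2.88 = 9.128.
0.6 − 9.128 = -8.528; 0.6 + 9.128 = 9.728.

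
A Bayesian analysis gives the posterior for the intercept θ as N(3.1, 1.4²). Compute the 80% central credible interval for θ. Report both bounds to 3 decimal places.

[1.306, 4.894]

The posterior is symmetric, so the 80% equal-tailed interval is θ = 3.1 ± z·1.4 with z = 1.282.
Half-width: 1.282 × 1.4 = 1.794.
3.1 − 1.794 = 1.306; 3.1 + 1.794 = 4.894.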